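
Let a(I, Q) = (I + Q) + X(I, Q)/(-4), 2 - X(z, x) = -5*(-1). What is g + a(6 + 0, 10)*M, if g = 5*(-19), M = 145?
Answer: 9335/4 ≈ 2333.8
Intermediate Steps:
X(z, x) = -3 (X(z, x) = 2 - (-5)*(-1) = 2 - 1*5 = 2 - 5 = -3)
a(I, Q) = 3/4 + I + Q (a(I, Q) = (I + Q) - 3/(-4) = (I + Q) - 3*(-1/4) = (I + Q) + 3/4 = 3/4 + I + Q)
g = -95
g + a(6 + 0, 10)*M = -95 + (3/4 + (6 + 0) + 10)*145 = -95 + (3/4 + 6 + 10)*145 = -95 + (67/4)*145 = -95 + 9715/4 = 9335/4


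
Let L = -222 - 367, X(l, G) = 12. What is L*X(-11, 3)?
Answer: -7068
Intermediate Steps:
L = -589
L*X(-11, 3) = -589*12 = -7068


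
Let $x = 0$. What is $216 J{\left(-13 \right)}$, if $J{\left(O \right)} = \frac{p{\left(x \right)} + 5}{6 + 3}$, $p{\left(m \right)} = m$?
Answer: $120$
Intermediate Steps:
$J{\left(O \right)} = \frac{5}{9}$ ($J{\left(O \right)} = \frac{0 + 5}{6 + 3} = \frac{5}{9}$)
$216 J{\left(-13 \right)} = 216 \cdot \frac{5}{9} = 120$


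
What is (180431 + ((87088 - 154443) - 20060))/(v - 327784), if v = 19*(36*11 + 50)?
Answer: -46508/159655 ≈ -0.29130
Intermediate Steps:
v = 8474 (v = 19*(396 + 50) = 19*446 = 8474)
(180431 + ((87088 - 154443) - 20060))/(v - 327784) = (180431 + ((87088 - 154443) - 20060))/(8474 - 327784) = (180431 + (-67355 - 20060))/(-319310) = (180431 - 87415)*(-1/319310) = 93016*(-1/319310) = -46508/159655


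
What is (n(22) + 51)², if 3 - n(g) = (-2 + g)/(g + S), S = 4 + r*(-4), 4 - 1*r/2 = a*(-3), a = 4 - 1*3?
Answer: 26896/9 ≈ 2988.4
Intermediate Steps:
a = 1 (a = 4 - 3 = 1)
r = 14 (r = 8 - 2*(-3) = 8 + 6 = 14)
S = -52 (S = 4 + 14*(-4) = 4 - 56 = -52)
n(g) = 3 - (-2 + g)/(-52 + g) (n(g) = 3 - (-2 + g)/(g - 52) = 3 - (-2 + g)/(-52 + g))
(n(22) + 51)² = (2*(-77 + 22)/(-52 + 22) + 51)² = (2*(-55)/(-30) + 51)² = (2*(-1/30)*(-55) + 51)² = (11/3 + 51)² = (164/3)² = 26896/9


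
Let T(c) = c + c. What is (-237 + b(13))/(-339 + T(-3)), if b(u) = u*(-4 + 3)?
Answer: 50/69 ≈ 0.72464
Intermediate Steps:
T(c) = 2*c
b(u) = -u (b(u) = u*(-1) = -u)
(-237 + b(13))/(-339 + T(-3)) = (-237 - 1*13)/(-339 + 2*(-3)) = (-237 - 13)/(-339 - 6) = -250/(-345) = -250*(-1/345) = 50/69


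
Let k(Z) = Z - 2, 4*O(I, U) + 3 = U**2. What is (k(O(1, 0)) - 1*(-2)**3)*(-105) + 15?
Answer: -2145/4 ≈ -536.25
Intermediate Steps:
O(I, U) = -3/4 + U**2/4
k(Z) = -2 + Z
(k(O(1, 0)) - 1*(-2)**3)*(-105) + 15 = ((-2 + (-3/4 + (1/4)*0**2)) - 1*(-2)**3)*(-105) + 15 = ((-2 + (-3/4 + (1/4)*0)) - 1*(-8))*(-105) + 15 = ((-2 + (-3/4 + 0)) + 8)*(-105) + 15 = ((-2 - 3/4) + 8)*(-105) + 15 = (-11/4 + 8)*(-105) + 15 = (21/4)*(-105) + 15 = -2205/4 + 15 = -2145/4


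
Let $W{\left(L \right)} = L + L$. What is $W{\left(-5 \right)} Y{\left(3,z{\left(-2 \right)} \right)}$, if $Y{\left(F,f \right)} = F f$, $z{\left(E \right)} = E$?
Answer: $60$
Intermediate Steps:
$W{\left(L \right)} = 2 L$
$W{\left(-5 \right)} Y{\left(3,z{\left(-2 \right)} \right)} = 2 \left(-5\right) 3 \left(-2\right) = \left(-10\right) \left(-6\right) = 60$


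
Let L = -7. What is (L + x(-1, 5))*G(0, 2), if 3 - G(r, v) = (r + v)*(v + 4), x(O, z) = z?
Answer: 18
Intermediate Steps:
G(r, v) = 3 - (4 + v)*(r + v) (G(r, v) = 3 - (r + v)*(v + 4) = 3 - (r + v)*(4 + v) = 3 - (4 + v)*(r + v))
(L + x(-1, 5))*G(0, 2) = (-7 + 5)*(3 - 1*2**2 - 4*0 - 4*2 - 1*0*2) = -2*(3 - 1*4 + 0 - 8 + 0) = -2*(3 - 4 + 0 - 8 + 0) = -2*(-9) = 18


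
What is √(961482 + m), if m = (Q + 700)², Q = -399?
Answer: √1052083 ≈ 1025.7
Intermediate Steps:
m = 90601 (m = (-399 + 700)² = 301² = 90601)
√(961482 + m) = √(961482 + 90601) = √1052083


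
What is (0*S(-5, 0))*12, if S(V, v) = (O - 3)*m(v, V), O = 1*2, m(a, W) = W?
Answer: 0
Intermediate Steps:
O = 2
S(V, v) = -V (S(V, v) = (2 - 3)*V = -V)
(0*S(-5, 0))*12 = (0*(-1*(-5)))*12 = (0*5)*12 = 0*12 = 0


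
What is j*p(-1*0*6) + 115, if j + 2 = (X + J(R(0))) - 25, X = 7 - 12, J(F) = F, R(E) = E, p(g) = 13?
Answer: -301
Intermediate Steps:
X = -5
j = -32 (j = -2 + ((-5 + 0) - 25) = -2 + (-5 - 25) = -2 - 30 = -32)
j*p(-1*0*6) + 115 = -32*13 + 115 = -416 + 115 = -301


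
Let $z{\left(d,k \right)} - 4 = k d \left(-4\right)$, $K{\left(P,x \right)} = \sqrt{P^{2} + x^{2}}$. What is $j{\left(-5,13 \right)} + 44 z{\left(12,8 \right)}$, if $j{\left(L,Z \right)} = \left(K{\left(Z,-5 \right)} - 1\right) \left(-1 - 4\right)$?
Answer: $-16715 - 5 \sqrt{194} \approx -16785.0$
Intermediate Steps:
$z{\left(d,k \right)} = 4 - 4 d k$ ($z{\left(d,k \right)} = 4 + k d \left(-4\right) = 4 + d k \left(-4\right) = 4 - 4 d k$)
$j{\left(L,Z \right)} = 5 - 5 \sqrt{25 + Z^{2}}$ ($j{\left(L,Z \right)} = \left(\sqrt{Z^{2} + \left(-5\right)^{2}} - 1\right) \left(-1 - 4\right) = \left(\sqrt{Z^{2} + 25} - 1\right) \left(-5\right) = \left(\sqrt{25 + Z^{2}} - 1\right) \left(-5\right) = \left(-1 + \sqrt{25 + Z^{2}}\right) \left(-5\right) = 5 - 5 \sqrt{25 + Z^{2}}$)
$j{\left(-5,13 \right)} + 44 z{\left(12,8 \right)} = \left(5 - 5 \sqrt{25 + 13^{2}}\right) + 44 \left(4 - 48 \cdot 8\right) = \left(5 - 5 \sqrt{25 + 169}\right) + 44 \left(4 - 384\right) = \left(5 - 5 \sqrt{194}\right) + 44 \left(-380\right) = \left(5 - 5 \sqrt{194}\right) - 16720 = -16715 - 5 \sqrt{194}$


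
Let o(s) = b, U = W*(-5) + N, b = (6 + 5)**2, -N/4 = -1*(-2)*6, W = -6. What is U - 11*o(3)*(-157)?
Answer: 208949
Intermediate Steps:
N = -48 (N = -4*(-1*(-2))*6 = -8*6 = -4*12 = -48)
b = 121 (b = 11**2 = 121)
U = -18 (U = -6*(-5) - 48 = 30 - 48 = -18)
o(s) = 121
U - 11*o(3)*(-157) = -18 - 11*121*(-157) = -18 - 1331*(-157) = -18 + 208967 = 208949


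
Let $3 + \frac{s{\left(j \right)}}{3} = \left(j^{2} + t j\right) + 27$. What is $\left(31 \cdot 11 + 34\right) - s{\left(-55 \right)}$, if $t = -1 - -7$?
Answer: $-7782$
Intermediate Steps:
$t = 6$ ($t = -1 + 7 = 6$)
$s{\left(j \right)} = 72 + 3 j^{2} + 18 j$ ($s{\left(j \right)} = -9 + 3 \left(\left(j^{2} + 6 j\right) + 27\right) = -9 + 3 \left(27 + j^{2} + 6 j\right) = -9 + \left(81 + 3 j^{2} + 18 j\right) = 72 + 3 j^{2} + 18 j$)
$\left(31 \cdot 11 + 34\right) - s{\left(-55 \right)} = \left(31 \cdot 11 + 34\right) - \left(72 + 3 \left(-55\right)^{2} + 18 \left(-55\right)\right) = \left(341 + 34\right) - \left(72 + 3 \cdot 3025 - 990\right) = 375 - \left(72 + 9075 - 990\right) = 375 - 8157 = -7782$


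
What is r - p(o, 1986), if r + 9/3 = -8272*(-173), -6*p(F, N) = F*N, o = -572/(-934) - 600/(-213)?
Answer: 47487061007/33157 ≈ 1.4322e+6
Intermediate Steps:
o = 113706/33157 (o = -572*(-1/934) - 600*(-1/213) = 286/467 + 200/71 = 113706/33157 ≈ 3.4293)
p(F, N) = -F*N/6
r = 1431053 (r = -3 - 8272*(-173) = -3 + 1431056 = 1431053)
r - p(o, 1986) = 1431053 - (-1)*113706*1986/(6*33157) = 1431053 - 1*(-37636686/33157) = 1431053 + 37636686/33157 = 47487061007/33157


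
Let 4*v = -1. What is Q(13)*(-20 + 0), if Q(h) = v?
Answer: 5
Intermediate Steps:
v = -1/4 (v = (1/4)*(-1) = -1/4 ≈ -0.25000)
Q(h) = -1/4
Q(13)*(-20 + 0) = -(-20 + 0)/4 = -1/4*(-20) = 5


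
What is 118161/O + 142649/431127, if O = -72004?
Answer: -40671098851/31042868508 ≈ -1.3102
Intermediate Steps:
118161/O + 142649/431127 = 118161/(-72004) + 142649/431127 = 118161*(-1/72004) + 142649*(1/431127) = -118161/72004 + 142649/431127 = -40671098851/31042868508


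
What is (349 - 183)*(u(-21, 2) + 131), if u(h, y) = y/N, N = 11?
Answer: 239538/11 ≈ 21776.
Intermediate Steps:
u(h, y) = y/11
(349 - 183)*(u(-21, 2) + 131) = (349 - 183)*((1/11)*2 + 131) = 166*(2/11 + 131) = 166*(1443/11) = 239538/11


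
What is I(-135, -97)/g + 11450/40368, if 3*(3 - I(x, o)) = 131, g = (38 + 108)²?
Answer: 10101107/35853512 ≈ 0.28173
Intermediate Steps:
g = 21316 (g = 146² = 21316)
I(x, o) = -122/3 (I(x, o) = 3 - ⅓*131 = 3 - 131/3 = -122/3)
I(-135, -97)/g + 11450/40368 = -122/3/21316 + 11450/40368 = -122/3*1/21316 + 11450*(1/40368) = -61/31974 + 5725/20184 = 10101107/35853512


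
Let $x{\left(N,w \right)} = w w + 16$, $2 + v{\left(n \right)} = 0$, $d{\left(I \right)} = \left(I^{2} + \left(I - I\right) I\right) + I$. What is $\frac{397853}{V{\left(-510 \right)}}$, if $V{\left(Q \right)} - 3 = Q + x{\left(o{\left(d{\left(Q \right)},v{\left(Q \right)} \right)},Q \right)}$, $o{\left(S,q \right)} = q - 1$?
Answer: $\frac{397853}{259609} \approx 1.5325$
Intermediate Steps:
$d{\left(I \right)} = I + I^{2}$ ($d{\left(I \right)} = \left(I^{2} + 0 I\right) + I = \left(I^{2} + 0\right) + I = I^{2} + I = I + I^{2}$)
$v{\left(n \right)} = -2$ ($v{\left(n \right)} = -2 + 0 = -2$)
$o{\left(S,q \right)} = -1 + q$ ($o{\left(S,q \right)} = q - 1 = -1 + q$)
$x{\left(N,w \right)} = 16 + w^{2}$ ($x{\left(N,w \right)} = w^{2} + 16 = 16 + w^{2}$)
$V{\left(Q \right)} = 19 + Q + Q^{2}$ ($V{\left(Q \right)} = 3 + \left(Q + \left(16 + Q^{2}\right)\right) = 3 + \left(16 + Q + Q^{2}\right) = 19 + Q + Q^{2}$)
$\frac{397853}{V{\left(-510 \right)}} = \frac{397853}{19 - 510 + \left(-510\right)^{2}} = \frac{397853}{19 - 510 + 260100} = \frac{397853}{259609}$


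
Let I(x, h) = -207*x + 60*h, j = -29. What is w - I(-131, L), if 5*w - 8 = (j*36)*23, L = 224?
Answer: -226789/5 ≈ -45358.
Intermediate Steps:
w = -24004/5 (w = 8/5 + (-29*36*23)/5 = 8/5 + (-1044*23)/5 = 8/5 + (1/5)*(-24012) = 8/5 - 24012/5 = -24004/5 ≈ -4800.8)
w - I(-131, L) = -24004/5 - (-207*(-131) + 60*224) = -24004/5 - (27117 + 13440) = -24004/5 - 1*40557 = -24004/5 - 40557 = -226789/5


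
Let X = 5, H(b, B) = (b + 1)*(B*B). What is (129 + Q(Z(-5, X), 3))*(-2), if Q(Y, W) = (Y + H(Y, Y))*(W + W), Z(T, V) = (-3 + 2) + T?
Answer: 1974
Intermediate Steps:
H(b, B) = B²*(1 + b) (H(b, B) = (1 + b)*B² = B²*(1 + b))
Z(T, V) = -1 + T
Q(Y, W) = 2*W*(Y + Y²*(1 + Y)) (Q(Y, W) = (Y + Y²*(1 + Y))*(W + W) = (Y + Y²*(1 + Y))*(2*W) = 2*W*(Y + Y²*(1 + Y)))
(129 + Q(Z(-5, X), 3))*(-2) = (129 + 2*3*(-1 - 5)*(1 + (-1 - 5)*(1 + (-1 - 5))))*(-2) = (129 + 2*3*(-6)*(1 - 6*(1 - 6)))*(-2) = (129 + 2*3*(-6)*(1 - 6*(-5)))*(-2) = (129 + 2*3*(-6)*(1 + 30))*(-2) = (129 + 2*3*(-6)*31)*(-2) = (129 - 1116)*(-2) = -987*(-2) = 1974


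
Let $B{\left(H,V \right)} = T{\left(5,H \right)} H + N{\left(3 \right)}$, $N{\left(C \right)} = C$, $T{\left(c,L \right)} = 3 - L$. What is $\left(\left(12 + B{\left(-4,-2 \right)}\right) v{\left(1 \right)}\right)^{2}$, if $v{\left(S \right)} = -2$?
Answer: $676$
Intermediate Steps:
$B{\left(H,V \right)} = 3 + H \left(3 - H\right)$ ($B{\left(H,V \right)} = \left(3 - H\right) H + 3 = H \left(3 - H\right) + 3 = 3 + H \left(3 - H\right)$)
$\left(\left(12 + B{\left(-4,-2 \right)}\right) v{\left(1 \right)}\right)^{2} = \left(\left(12 + \left(3 - - 4 \left(-3 - 4\right)\right)\right) \left(-2\right)\right)^{2} = \left(\left(12 + \left(3 - \left(-4\right) \left(-7\right)\right)\right) \left(-2\right)\right)^{2} = \left(\left(12 + \left(3 - 28\right)\right) \left(-2\right)\right)^{2} = \left(\left(12 - 25\right) \left(-2\right)\right)^{2} = \left(\left(-13\right) \left(-2\right)\right)^{2} = 26^{2} = 676$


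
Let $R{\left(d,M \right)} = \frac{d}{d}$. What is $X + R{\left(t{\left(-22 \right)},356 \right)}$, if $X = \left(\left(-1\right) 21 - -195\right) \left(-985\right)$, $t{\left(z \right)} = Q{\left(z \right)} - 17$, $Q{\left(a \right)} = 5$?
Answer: $-171389$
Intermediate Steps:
$t{\left(z \right)} = -12$ ($t{\left(z \right)} = 5 - 17 = -12$)
$R{\left(d,M \right)} = 1$
$X = -171390$ ($X = \left(-21 + 195\right) \left(-985\right) = 174 \left(-985\right) = -171390$)
$X + R{\left(t{\left(-22 \right)},356 \right)} = -171390 + 1 = -171389$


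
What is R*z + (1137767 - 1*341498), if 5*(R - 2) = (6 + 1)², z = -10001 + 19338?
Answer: 4532228/5 ≈ 9.0645e+5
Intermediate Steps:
z = 9337
R = 59/5 (R = 2 + (6 + 1)²/5 = 2 + (⅕)*7² = 2 + (⅕)*49 = 2 + 49/5 = 59/5 ≈ 11.800)
R*z + (1137767 - 1*341498) = (59/5)*9337 + (1137767 - 1*341498) = 550883/5 + (1137767 - 341498) = 550883/5 + 796269 = 4532228/5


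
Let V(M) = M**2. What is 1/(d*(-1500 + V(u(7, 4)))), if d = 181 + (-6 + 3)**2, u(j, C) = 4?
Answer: -1/281960 ≈ -3.5466e-6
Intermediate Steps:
d = 190 (d = 181 + (-3)**2 = 181 + 9 = 190)
1/(d*(-1500 + V(u(7, 4)))) = 1/(190*(-1500 + 4**2)) = 1/(190*(-1500 + 16)) = 1/(190*(-1484)) = 1/(-281960) = -1/281960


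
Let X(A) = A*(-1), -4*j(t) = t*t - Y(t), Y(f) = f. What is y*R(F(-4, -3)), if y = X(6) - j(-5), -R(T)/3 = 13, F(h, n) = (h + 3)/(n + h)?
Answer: -117/2 ≈ -58.500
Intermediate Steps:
F(h, n) = (3 + h)/(h + n)
R(T) = -39 (R(T) = -3*13 = -39)
j(t) = -t**2/4 + t/4 (j(t) = -(t*t - t)/4 = -(t**2 - t)/4 = -t**2/4 + t/4)
X(A) = -A
y = 3/2 (y = -1*6 - (-5)*(1 - 1*(-5))/4 = -6 - (-5)*(1 + 5)/4 = -6 - (-5)*6/4 = -6 - 1*(-15/2) = -6 + 15/2 = 3/2 ≈ 1.5000)
y*R(F(-4, -3)) = (3/2)*(-39) = -117/2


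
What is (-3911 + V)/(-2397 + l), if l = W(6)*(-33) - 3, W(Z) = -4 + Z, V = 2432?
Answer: 493/822 ≈ 0.59976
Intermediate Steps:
l = -69 (l = (-4 + 6)*(-33) - 3 = 2*(-33) - 3 = -66 - 3 = -69)
(-3911 + V)/(-2397 + l) = (-3911 + 2432)/(-2397 - 69) = -1479/(-2466) = -1479*(-1/2466) = 493/822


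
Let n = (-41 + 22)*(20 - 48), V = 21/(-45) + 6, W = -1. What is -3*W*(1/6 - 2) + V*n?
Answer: 88147/30 ≈ 2938.2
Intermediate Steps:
V = 83/15 (V = 21*(-1/45) + 6 = -7/15 + 6 = 83/15 ≈ 5.5333)
n = 532 (n = -19*(-28) = 532)
-3*W*(1/6 - 2) + V*n = -(-3)*(1/6 - 2) + (83/15)*532 = -(-3)*(1/6 - 2) + 44156/15 = -(-3)*(-11)/6 + 44156/15 = -3*11/6 + 44156/15 = -11/2 + 44156/15 = 88147/30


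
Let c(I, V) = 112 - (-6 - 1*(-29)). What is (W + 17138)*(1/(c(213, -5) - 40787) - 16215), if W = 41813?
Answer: -38902830203521/40698 ≈ -9.5589e+8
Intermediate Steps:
c(I, V) = 89 (c(I, V) = 112 - (-6 + 29) = 112 - 1*23 = 112 - 23 = 89)
(W + 17138)*(1/(c(213, -5) - 40787) - 16215) = (41813 + 17138)*(1/(89 - 40787) - 16215) = 58951*(1/(-40698) - 16215) = 58951*(-1/40698 - 16215) = 58951*(-659918071/40698) = -38902830203521/40698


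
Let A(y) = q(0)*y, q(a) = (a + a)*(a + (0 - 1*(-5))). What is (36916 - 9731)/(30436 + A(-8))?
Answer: 27185/30436 ≈ 0.89319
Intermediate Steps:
q(a) = 2*a*(5 + a) (q(a) = (2*a)*(a + (0 + 5)) = (2*a)*(a + 5) = (2*a)*(5 + a) = 2*a*(5 + a))
A(y) = 0 (A(y) = (2*0*(5 + 0))*y = (2*0*5)*y = 0*y = 0)
(36916 - 9731)/(30436 + A(-8)) = (36916 - 9731)/(30436 + 0) = 27185/30436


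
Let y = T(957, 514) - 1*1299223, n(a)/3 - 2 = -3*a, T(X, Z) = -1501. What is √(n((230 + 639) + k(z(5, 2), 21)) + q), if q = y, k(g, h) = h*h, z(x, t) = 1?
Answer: 2*I*√328127 ≈ 1145.6*I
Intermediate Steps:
k(g, h) = h²
n(a) = 6 - 9*a (n(a) = 6 + 3*(-3*a) = 6 - 9*a)
y = -1300724 (y = -1501 - 1*1299223 = -1501 - 1299223 = -1300724)
q = -1300724
√(n((230 + 639) + k(z(5, 2), 21)) + q) = √((6 - 9*((230 + 639) + 21²)) - 1300724) = √((6 - 9*(869 + 441)) - 1300724) = √((6 - 9*1310) - 1300724) = √((6 - 11790) - 1300724) = √(-11784 - 1300724) = √(-1312508) = 2*I*√328127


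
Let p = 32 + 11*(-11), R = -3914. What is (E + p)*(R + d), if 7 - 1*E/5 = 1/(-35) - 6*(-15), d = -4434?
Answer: 29443396/7 ≈ 4.2062e+6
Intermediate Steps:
E = -2904/7 (E = 35 - 5*(1/(-35) - 6*(-15)) = 35 - 5*(-1/35 + 90) = 35 - 5*3149/35 = 35 - 3149/7 = -2904/7 ≈ -414.86)
p = -89 (p = 32 - 121 = -89)
(E + p)*(R + d) = (-2904/7 - 89)*(-3914 - 4434) = -3527/7*(-8348) = 29443396/7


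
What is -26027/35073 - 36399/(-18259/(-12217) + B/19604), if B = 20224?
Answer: -149010422263112/10341168831 ≈ -14409.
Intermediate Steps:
-26027/35073 - 36399/(-18259/(-12217) + B/19604) = -26027/35073 - 36399/(-18259/(-12217) + 20224/19604) = -26027*1/35073 - 36399/(-18259*(-1/12217) + 20224*(1/19604)) = -26027/35073 - 36399/(961/643 + 5056/4901) = -26027/35073 - 36399/7960869/3151343 = -26027/35073 - 36399*3151343/7960869 = -26027/35073 - 38235244619/2653623 = -149010422263112/10341168831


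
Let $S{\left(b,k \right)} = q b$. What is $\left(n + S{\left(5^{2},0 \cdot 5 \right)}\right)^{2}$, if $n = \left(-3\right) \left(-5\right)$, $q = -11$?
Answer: $67600$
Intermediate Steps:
$n = 15$
$S{\left(b,k \right)} = - 11 b$
$\left(n + S{\left(5^{2},0 \cdot 5 \right)}\right)^{2} = \left(15 - 11 \cdot 5^{2}\right)^{2} = \left(15 - 275\right)^{2} = \left(-260\right)^{2} = 67600$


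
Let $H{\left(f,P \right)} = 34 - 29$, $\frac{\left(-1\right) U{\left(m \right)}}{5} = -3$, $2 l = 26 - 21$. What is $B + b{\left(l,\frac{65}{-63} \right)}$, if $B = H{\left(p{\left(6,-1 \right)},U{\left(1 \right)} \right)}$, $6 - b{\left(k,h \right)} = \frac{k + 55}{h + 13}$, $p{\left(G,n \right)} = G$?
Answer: $\frac{9343}{1508} \approx 6.1956$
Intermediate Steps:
$l = \frac{5}{2}$ ($l = \frac{26 - 21}{2} = \frac{1}{2} \cdot 5 = \frac{5}{2} \approx 2.5$)
$U{\left(m \right)} = 15$ ($U{\left(m \right)} = \left(-5\right) \left(-3\right) = 15$)
$H{\left(f,P \right)} = 5$ ($H{\left(f,P \right)} = 34 - 29 = 5$)
$b{\left(k,h \right)} = 6 - \frac{55 + k}{13 + h}$ ($b{\left(k,h \right)} = 6 - \frac{k + 55}{h + 13} = 6 - \frac{55 + k}{13 + h}$)
$B = 5$
$B + b{\left(l,\frac{65}{-63} \right)} = 5 + \frac{23 - \frac{5}{2} + 6 \frac{65}{-63}}{13 + \frac{65}{-63}} = 5 + \frac{23 - \frac{5}{2} + 6 \cdot 65 \left(- \frac{1}{63}\right)}{13 + 65 \left(- \frac{1}{63}\right)} = 5 + \frac{23 - \frac{5}{2} + 6 \left(- \frac{65}{63}\right)}{13 - \frac{65}{63}} = 5 + \frac{23 - \frac{5}{2} - \frac{130}{21}}{\frac{754}{63}} = 5 + \frac{63}{754} \cdot \frac{601}{42} = 5 + \frac{1803}{1508} = \frac{9343}{1508}$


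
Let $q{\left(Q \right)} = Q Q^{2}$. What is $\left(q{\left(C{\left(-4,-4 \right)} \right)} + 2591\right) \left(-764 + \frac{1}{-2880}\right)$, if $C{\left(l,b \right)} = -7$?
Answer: $- \frac{618290201}{360} \approx -1.7175 \cdot 10^{6}$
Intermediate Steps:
$q{\left(Q \right)} = Q^{3}$
$\left(q{\left(C{\left(-4,-4 \right)} \right)} + 2591\right) \left(-764 + \frac{1}{-2880}\right) = \left(\left(-7\right)^{3} + 2591\right) \left(-764 + \frac{1}{-2880}\right) = \left(-343 + 2591\right) \left(-764 - \frac{1}{2880}\right) = 2248 \left(- \frac{2200321}{2880}\right) = - \frac{618290201}{360}$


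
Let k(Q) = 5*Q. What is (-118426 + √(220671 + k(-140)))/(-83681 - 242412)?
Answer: 118426/326093 - √219971/326093 ≈ 0.36173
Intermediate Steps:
(-118426 + √(220671 + k(-140)))/(-83681 - 242412) = (-118426 + √(220671 + 5*(-140)))/(-83681 - 242412) = (-118426 + √(220671 - 700))/(-326093) = (-118426 + √219971)*(-1/326093) = 118426/326093 - √219971/326093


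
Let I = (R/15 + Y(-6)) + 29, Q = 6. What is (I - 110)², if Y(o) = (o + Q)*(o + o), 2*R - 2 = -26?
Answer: 167281/25 ≈ 6691.2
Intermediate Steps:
R = -12 (R = 1 + (½)*(-26) = 1 - 13 = -12)
Y(o) = 2*o*(6 + o) (Y(o) = (o + 6)*(o + o) = (6 + o)*(2*o) = 2*o*(6 + o))
I = 141/5 (I = (-12/15 + 2*(-6)*(6 - 6)) + 29 = (-12*1/15 + 2*(-6)*0) + 29 = (-⅘ + 0) + 29 = -⅘ + 29 = 141/5 ≈ 28.200)
(I - 110)² = (141/5 - 110)² = (-409/5)² = 167281/25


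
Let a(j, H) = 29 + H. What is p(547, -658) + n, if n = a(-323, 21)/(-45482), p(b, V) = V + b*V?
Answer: -8200040769/22741 ≈ -3.6058e+5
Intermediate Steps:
p(b, V) = V + V*b
n = -25/22741 (n = (29 + 21)/(-45482) = 50*(-1/45482) = -25/22741 ≈ -0.0010993)
p(547, -658) + n = -658*(1 + 547) - 25/22741 = -658*548 - 25/22741 = -360584 - 25/22741 = -8200040769/22741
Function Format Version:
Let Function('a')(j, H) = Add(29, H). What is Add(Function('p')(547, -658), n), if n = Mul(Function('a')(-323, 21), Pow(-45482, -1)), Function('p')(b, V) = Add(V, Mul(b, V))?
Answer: Rational(-8200040769, 22741) ≈ -3.6058e+5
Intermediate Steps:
Function('p')(b, V) = Add(V, Mul(V, b))
n = Rational(-25, 22741) (n = Mul(Add(29, 21), Pow(-45482, -1)) = Mul(50, Rational(-1, 45482)) = Rational(-25, 22741) ≈ -0.0010993)
Add(Function('p')(547, -658), n) = Add(Mul(-658, Add(1, 547)), Rational(-25, 22741)) = Add(Mul(-658, 548), Rational(-25, 22741)) = Add(-360584, Rational(-25, 22741)) = Rational(-8200040769, 22741)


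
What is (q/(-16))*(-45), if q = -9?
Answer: -405/16 ≈ -25.313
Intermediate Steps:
(q/(-16))*(-45) = (-9/(-16))*(-45) = -1/16*(-9)*(-45) = (9/16)*(-45) = -405/16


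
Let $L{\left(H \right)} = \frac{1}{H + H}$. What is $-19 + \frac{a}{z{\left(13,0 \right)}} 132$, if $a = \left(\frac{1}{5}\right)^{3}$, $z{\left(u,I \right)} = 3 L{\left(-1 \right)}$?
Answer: $- \frac{2463}{125} \approx -19.704$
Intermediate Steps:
$L{\left(H \right)} = \frac{1}{2 H}$
$z{\left(u,I \right)} = - \frac{3}{2}$ ($z{\left(u,I \right)} = 3 \frac{1}{2 \left(-1\right)} = 3 \cdot \frac{1}{2} \left(-1\right) = 3 \left(- \frac{1}{2}\right) = - \frac{3}{2}$)
$a = \frac{1}{125}$ ($a = \left(\frac{1}{5}\right)^{3} = \frac{1}{125} \approx 0.008$)
$-19 + \frac{a}{z{\left(13,0 \right)}} 132 = -19 + \frac{1}{125 \left(- \frac{3}{2}\right)} 132 = -19 + \frac{1}{125} \left(- \frac{2}{3}\right) 132 = -19 - \frac{88}{125} = - \frac{2463}{125}$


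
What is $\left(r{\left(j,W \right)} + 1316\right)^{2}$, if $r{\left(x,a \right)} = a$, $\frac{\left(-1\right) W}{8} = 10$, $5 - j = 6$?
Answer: $1527696$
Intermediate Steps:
$j = -1$ ($j = 5 - 6 = -1$)
$W = -80$ ($W = \left(-8\right) 10 = -80$)
$\left(r{\left(j,W \right)} + 1316\right)^{2} = \left(-80 + 1316\right)^{2} = 1236^{2} = 1527696$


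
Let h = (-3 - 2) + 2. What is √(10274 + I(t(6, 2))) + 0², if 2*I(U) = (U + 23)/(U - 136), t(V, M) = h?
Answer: 2*√49625641/139 ≈ 101.36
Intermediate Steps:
h = -3 (h = -5 + 2 = -3)
t(V, M) = -3
I(U) = (23 + U)/(2*(-136 + U)) (I(U) = ((U + 23)/(U - 136))/2 = ((23 + U)/(-136 + U))/2 = (23 + U)/(2*(-136 + U)))
√(10274 + I(t(6, 2))) + 0² = √(10274 + (23 - 3)/(2*(-136 - 3))) + 0² = √(10274 + (½)*20/(-139)) + 0 = √(10274 + (½)*(-1/139)*20) + 0 = √(10274 - 10/139) + 0 = √(1428076/139) + 0 = 2*√49625641/139 + 0 = 2*√49625641/139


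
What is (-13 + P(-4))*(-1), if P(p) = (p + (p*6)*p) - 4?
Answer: -75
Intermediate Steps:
P(p) = -4 + p + 6*p² (P(p) = (p + (6*p)*p) - 4 = (p + 6*p²) - 4 = -4 + p + 6*p²)
(-13 + P(-4))*(-1) = (-13 + (-4 - 4 + 6*(-4)²))*(-1) = (-13 + (-4 - 4 + 6*16))*(-1) = (-13 + (-4 - 4 + 96))*(-1) = (-13 + 88)*(-1) = 75*(-1) = -75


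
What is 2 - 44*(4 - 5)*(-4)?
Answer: -174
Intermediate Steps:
2 - 44*(4 - 5)*(-4) = 2 - (-44)*(-4) = 2 - 44*4 = 2 - 176 = -174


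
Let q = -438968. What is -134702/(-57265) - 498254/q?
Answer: 43831191423/12568751260 ≈ 3.4873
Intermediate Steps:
-134702/(-57265) - 498254/q = -134702/(-57265) - 498254/(-438968) = -134702*(-1/57265) - 498254*(-1/438968) = 134702/57265 + 249127/219484 = 43831191423/12568751260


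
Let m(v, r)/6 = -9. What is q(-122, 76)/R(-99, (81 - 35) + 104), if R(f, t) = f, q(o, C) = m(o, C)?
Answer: 6/11 ≈ 0.54545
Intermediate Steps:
m(v, r) = -54 (m(v, r) = 6*(-9) = -54)
q(o, C) = -54
q(-122, 76)/R(-99, (81 - 35) + 104) = -54/(-99) = -54*(-1/99) = 6/11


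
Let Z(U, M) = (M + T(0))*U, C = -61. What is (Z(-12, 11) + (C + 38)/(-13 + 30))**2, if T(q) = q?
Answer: 5139289/289 ≈ 17783.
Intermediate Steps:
Z(U, M) = M*U (Z(U, M) = (M + 0)*U = M*U)
(Z(-12, 11) + (C + 38)/(-13 + 30))**2 = (11*(-12) + (-61 + 38)/(-13 + 30))**2 = (-132 - 23/17)**2 = (-2267/17)**2 = 5139289/289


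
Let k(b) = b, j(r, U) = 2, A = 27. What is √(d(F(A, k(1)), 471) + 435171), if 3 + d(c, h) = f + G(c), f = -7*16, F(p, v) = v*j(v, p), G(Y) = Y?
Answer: √435058 ≈ 659.59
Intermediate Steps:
F(p, v) = 2*v (F(p, v) = v*2 = 2*v)
f = -112
d(c, h) = -115 + c (d(c, h) = -3 + (-112 + c) = -115 + c)
√(d(F(A, k(1)), 471) + 435171) = √((-115 + 2*1) + 435171) = √((-115 + 2) + 435171) = √(-113 + 435171) = √435058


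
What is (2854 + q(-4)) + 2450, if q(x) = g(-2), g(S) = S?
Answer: 5302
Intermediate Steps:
q(x) = -2
(2854 + q(-4)) + 2450 = (2854 - 2) + 2450 = 2852 + 2450 = 5302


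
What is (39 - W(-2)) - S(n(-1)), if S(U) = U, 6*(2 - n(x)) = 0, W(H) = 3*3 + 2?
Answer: 26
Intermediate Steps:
W(H) = 11 (W(H) = 9 + 2 = 11)
n(x) = 2 (n(x) = 2 - ⅙*0 = 2 + 0 = 2)
(39 - W(-2)) - S(n(-1)) = (39 - 1*11) - 1*2 = (39 - 11) - 2 = 28 - 2 = 26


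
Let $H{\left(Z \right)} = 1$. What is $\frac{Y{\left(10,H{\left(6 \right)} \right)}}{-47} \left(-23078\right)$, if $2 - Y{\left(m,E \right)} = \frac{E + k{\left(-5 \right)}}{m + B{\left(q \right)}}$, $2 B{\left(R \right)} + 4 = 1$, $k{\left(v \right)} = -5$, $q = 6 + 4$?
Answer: $\frac{969276}{799} \approx 1213.1$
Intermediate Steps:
$q = 10$
$B{\left(R \right)} = - \frac{3}{2}$ ($B{\left(R \right)} = -2 + \frac{1}{2} \cdot 1 = -2 + \frac{1}{2} = - \frac{3}{2}$)
$Y{\left(m,E \right)} = 2 - \frac{-5 + E}{- \frac{3}{2} + m}$ ($Y{\left(m,E \right)} = 2 - \frac{E - 5}{m - \frac{3}{2}} = 2 - \frac{-5 + E}{- \frac{3}{2} + m}$)
$\frac{Y{\left(10,H{\left(6 \right)} \right)}}{-47} \left(-23078\right) = \frac{2 \frac{1}{-3 + 2 \cdot 10} \left(2 - 1 + 2 \cdot 10\right)}{-47} \left(-23078\right) = \frac{2 \left(2 - 1 + 20\right)}{-3 + 20} \left(- \frac{1}{47}\right) \left(-23078\right) = 2 \cdot \frac{1}{17} \cdot 21 \left(- \frac{1}{47}\right) \left(-23078\right) = \frac{42}{17} \left(- \frac{1}{47}\right) \left(-23078\right) = \left(- \frac{42}{799}\right) \left(-23078\right) = \frac{969276}{799}$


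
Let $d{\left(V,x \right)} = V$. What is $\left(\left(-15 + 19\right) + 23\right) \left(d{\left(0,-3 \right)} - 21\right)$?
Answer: $-567$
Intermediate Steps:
$\left(\left(-15 + 19\right) + 23\right) \left(d{\left(0,-3 \right)} - 21\right) = \left(\left(-15 + 19\right) + 23\right) \left(0 - 21\right) = \left(4 + 23\right) \left(-21\right) = 27 \left(-21\right) = -567$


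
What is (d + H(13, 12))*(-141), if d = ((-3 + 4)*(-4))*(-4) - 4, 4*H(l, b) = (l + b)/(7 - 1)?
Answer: -14711/8 ≈ -1838.9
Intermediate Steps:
H(l, b) = b/24 + l/24 (H(l, b) = ((l + b)/(7 - 1))/4 = ((b + l)/6)/4 = ((b + l)*(⅙))/4 = (b/6 + l/6)/4 = b/24 + l/24)
d = 12 (d = (1*(-4))*(-4) - 4 = -4*(-4) - 4 = 16 - 4 = 12)
(d + H(13, 12))*(-141) = (12 + ((1/24)*12 + (1/24)*13))*(-141) = (12 + (½ + 13/24))*(-141) = (12 + 25/24)*(-141) = (313/24)*(-141) = -14711/8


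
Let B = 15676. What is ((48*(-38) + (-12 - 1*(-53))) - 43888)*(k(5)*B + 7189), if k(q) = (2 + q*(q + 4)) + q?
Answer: -37557135811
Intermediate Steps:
k(q) = 2 + q + q*(4 + q) (k(q) = (2 + q*(4 + q)) + q = 2 + q + q*(4 + q))
((48*(-38) + (-12 - 1*(-53))) - 43888)*(k(5)*B + 7189) = ((48*(-38) + (-12 - 1*(-53))) - 43888)*((2 + 5² + 5*5)*15676 + 7189) = ((-1824 + (-12 + 53)) - 43888)*((2 + 25 + 25)*15676 + 7189) = ((-1824 + 41) - 43888)*(52*15676 + 7189) = (-1783 - 43888)*(815152 + 7189) = -45671*822341 = -37557135811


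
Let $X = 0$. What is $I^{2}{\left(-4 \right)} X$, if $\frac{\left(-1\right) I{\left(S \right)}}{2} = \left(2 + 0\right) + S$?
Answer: $0$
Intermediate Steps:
$I{\left(S \right)} = -4 - 2 S$ ($I{\left(S \right)} = - 2 \left(\left(2 + 0\right) + S\right) = - 2 \left(2 + S\right) = -4 - 2 S$)
$I^{2}{\left(-4 \right)} X = \left(-4 - -8\right)^{2} \cdot 0 = \left(-4 + 8\right)^{2} \cdot 0 = 4^{2} \cdot 0 = 16 \cdot 0 = 0$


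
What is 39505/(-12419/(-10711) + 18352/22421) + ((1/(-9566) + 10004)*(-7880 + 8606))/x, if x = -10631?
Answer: 465903453700727034616/24153580667078983 ≈ 19289.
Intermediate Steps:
39505/(-12419/(-10711) + 18352/22421) + ((1/(-9566) + 10004)*(-7880 + 8606))/x = 39505/(-12419/(-10711) + 18352/22421) + ((1/(-9566) + 10004)*(-7880 + 8606))/(-10631) = 39505/(-12419*(-1/10711) + 18352*(1/22421)) + ((-1/9566 + 10004)*726)*(-1/10631) = 39505/(12419/10711 + 18352/22421) + ((95698263/9566)*726)*(-1/10631) = 39505/(475014671/240151331) + (34738469469/4783)*(-1/10631) = 39505*(240151331/475014671) - 34738469469/50848073 = 9487178331155/475014671 - 34738469469/50848073 = 465903453700727034616/24153580667078983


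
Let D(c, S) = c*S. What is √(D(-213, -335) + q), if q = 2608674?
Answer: 33*√2461 ≈ 1637.1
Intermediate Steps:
D(c, S) = S*c
√(D(-213, -335) + q) = √(-335*(-213) + 2608674) = √(71355 + 2608674) = √2680029 = 33*√2461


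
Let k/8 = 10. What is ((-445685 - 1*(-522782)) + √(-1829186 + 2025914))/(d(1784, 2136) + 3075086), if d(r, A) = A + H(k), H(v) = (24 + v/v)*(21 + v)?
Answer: 77097/3079747 + 2*√49182/3079747 ≈ 0.025178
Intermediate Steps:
k = 80 (k = 8*10 = 80)
H(v) = 525 + 25*v (H(v) = (24 + 1)*(21 + v) = 25*(21 + v) = 525 + 25*v)
d(r, A) = 2525 + A (d(r, A) = A + (525 + 25*80) = A + (525 + 2000) = A + 2525 = 2525 + A)
((-445685 - 1*(-522782)) + √(-1829186 + 2025914))/(d(1784, 2136) + 3075086) = ((-445685 - 1*(-522782)) + √(-1829186 + 2025914))/((2525 + 2136) + 3075086) = ((-445685 + 522782) + √196728)/(4661 + 3075086) = (77097 + 2*√49182)/3079747 = (77097 + 2*√49182)*(1/3079747) = 77097/3079747 + 2*√49182/3079747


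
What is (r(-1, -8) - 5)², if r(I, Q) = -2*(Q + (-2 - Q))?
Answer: 1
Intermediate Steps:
r(I, Q) = 4 (r(I, Q) = -2*(-2) = 4)
(r(-1, -8) - 5)² = (4 - 5)² = (-1)² = 1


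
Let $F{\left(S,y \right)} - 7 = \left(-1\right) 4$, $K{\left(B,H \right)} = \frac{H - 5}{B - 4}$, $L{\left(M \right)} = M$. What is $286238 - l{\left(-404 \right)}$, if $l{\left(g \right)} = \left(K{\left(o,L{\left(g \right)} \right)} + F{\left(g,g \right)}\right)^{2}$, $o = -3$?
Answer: $\frac{13840762}{49} \approx 2.8246 \cdot 10^{5}$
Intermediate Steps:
$K{\left(B,H \right)} = \frac{-5 + H}{-4 + B}$
$F{\left(S,y \right)} = 3$ ($F{\left(S,y \right)} = 7 - 4 = 3$)
$l{\left(g \right)} = \left(\frac{26}{7} - \frac{g}{7}\right)^{2}$ ($l{\left(g \right)} = \left(\frac{-5 + g}{-4 - 3} + 3\right)^{2} = \left(\frac{-5 + g}{-7} + 3\right)^{2} = \left(- \frac{-5 + g}{7} + 3\right)^{2} = \left(\left(\frac{5}{7} - \frac{g}{7}\right) + 3\right)^{2} = \left(\frac{26}{7} - \frac{g}{7}\right)^{2}$)
$286238 - l{\left(-404 \right)} = 286238 - \frac{\left(-26 - 404\right)^{2}}{49} = 286238 - \frac{\left(-430\right)^{2}}{49} = 286238 - \frac{1}{49} \cdot 184900 = 286238 - \frac{184900}{49} = \frac{13840762}{49}$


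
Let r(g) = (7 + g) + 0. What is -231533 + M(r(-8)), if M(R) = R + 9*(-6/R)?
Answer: -231480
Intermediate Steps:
r(g) = 7 + g
M(R) = R - 54/R
-231533 + M(r(-8)) = -231533 + ((7 - 8) - 54/(7 - 8)) = -231533 + (-1 - 54/(-1)) = -231533 + (-1 - 54*(-1)) = -231533 + (-1 + 54) = -231533 + 53 = -231480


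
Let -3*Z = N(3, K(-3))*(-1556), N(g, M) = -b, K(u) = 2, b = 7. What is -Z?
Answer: 10892/3 ≈ 3630.7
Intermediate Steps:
N(g, M) = -7 (N(g, M) = -1*7 = -7)
Z = -10892/3 (Z = -(-7)*(-1556)/3 = -⅓*10892 = -10892/3 ≈ -3630.7)
-Z = -1*(-10892/3) = 10892/3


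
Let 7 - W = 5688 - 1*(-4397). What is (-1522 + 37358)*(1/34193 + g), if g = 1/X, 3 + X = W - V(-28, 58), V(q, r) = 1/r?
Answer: -1616660220/644922997 ≈ -2.5067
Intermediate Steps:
W = -10078 (W = 7 - (5688 - 1*(-4397)) = 7 - (5688 + 4397) = 7 - 1*10085 = 7 - 10085 = -10078)
X = -584699/58 (X = -3 + (-10078 - 1/58) = -3 - 584525/58 = -584699/58 ≈ -10081.)
g = -58/584699 (g = 1/(-584699/58) = -58/584699 ≈ -9.9196e-5)
(-1522 + 37358)*(1/34193 + g) = (-1522 + 37358)*(1/34193 - 58/584699) = 35836*(1/34193 - 58/584699) = 35836*(-1398495/19992612907) = -1616660220/644922997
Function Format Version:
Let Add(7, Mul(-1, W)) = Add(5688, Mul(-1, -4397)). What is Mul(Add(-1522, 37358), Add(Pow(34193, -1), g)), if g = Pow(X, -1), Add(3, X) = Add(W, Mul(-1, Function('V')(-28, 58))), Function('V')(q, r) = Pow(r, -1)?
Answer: Rational(-1616660220, 644922997) ≈ -2.5067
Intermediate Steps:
W = -10078 (W = Add(7, Mul(-1, Add(5688, Mul(-1, -4397)))) = Add(7, Mul(-1, Add(5688, 4397))) = Add(7, Mul(-1, 10085)) = Add(7, -10085) = -10078)
X = Rational(-584699, 58) (X = Add(-3, Add(-10078, Mul(-1, Pow(58, -1)))) = Add(-3, Add(-10078, Mul(-1, Rational(1, 58)))) = Add(-3, Add(-10078, Rational(-1, 58))) = Add(-3, Rational(-584525, 58)) = Rational(-584699, 58) ≈ -10081.)
g = Rational(-58, 584699) (g = Pow(Rational(-584699, 58), -1) = Rational(-58, 584699) ≈ -9.9196e-5)
Mul(Add(-1522, 37358), Add(Pow(34193, -1), g)) = Mul(Add(-1522, 37358), Add(Pow(34193, -1), Rational(-58, 584699))) = Mul(35836, Add(Rational(1, 34193), Rational(-58, 584699))) = Mul(35836, Rational(-1398495, 19992612907)) = Rational(-1616660220, 644922997)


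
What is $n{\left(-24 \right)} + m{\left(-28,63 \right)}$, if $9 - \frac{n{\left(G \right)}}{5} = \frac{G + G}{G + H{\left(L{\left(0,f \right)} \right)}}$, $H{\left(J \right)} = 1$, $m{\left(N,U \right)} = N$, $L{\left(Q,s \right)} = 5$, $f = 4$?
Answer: $\frac{151}{23} \approx 6.5652$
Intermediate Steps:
$n{\left(G \right)} = 45 - \frac{10 G}{1 + G}$ ($n{\left(G \right)} = 45 - 5 \frac{G + G}{G + 1} = 45 - 5 \frac{2 G}{1 + G} = 45 - \frac{10 G}{1 + G}$)
$n{\left(-24 \right)} + m{\left(-28,63 \right)} = \frac{5 \left(9 + 7 \left(-24\right)\right)}{1 - 24} - 28 = \frac{5 \left(9 - 168\right)}{-23} - 28 = 5 \left(- \frac{1}{23}\right) \left(-159\right) - 28 = \frac{795}{23} - 28 = \frac{151}{23}$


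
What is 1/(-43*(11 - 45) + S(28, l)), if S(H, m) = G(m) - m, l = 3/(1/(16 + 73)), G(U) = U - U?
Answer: 1/1195 ≈ 0.00083682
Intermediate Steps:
G(U) = 0
l = 267 (l = 3/(1/89) = 3*89 = 267)
S(H, m) = -m (S(H, m) = 0 - m = -m)
1/(-43*(11 - 45) + S(28, l)) = 1/(-43*(11 - 45) - 1*267) = 1/(-43*(-34) - 267) = 1/(1462 - 267) = 1/1195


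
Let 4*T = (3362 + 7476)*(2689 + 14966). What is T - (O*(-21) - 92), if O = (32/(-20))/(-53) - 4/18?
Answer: 76059733643/1590 ≈ 4.7836e+7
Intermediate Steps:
O = -458/2385 (O = (32*(-1/20))*(-1/53) - 4*1/18 = -8/5*(-1/53) - 2/9 = 8/265 - 2/9 = -458/2385 ≈ -0.19203)
T = 95672445/2 (T = ((3362 + 7476)*(2689 + 14966))/4 = (10838*17655)/4 = (1/4)*191344890 = 95672445/2 ≈ 4.7836e+7)
T - (O*(-21) - 92) = 95672445/2 - (-458/2385*(-21) - 92) = 95672445/2 - (3206/795 - 92) = 95672445/2 - 1*(-69934/795) = 95672445/2 + 69934/795 = 76059733643/1590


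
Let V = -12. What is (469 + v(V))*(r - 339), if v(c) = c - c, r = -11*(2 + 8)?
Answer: -210581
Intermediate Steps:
r = -110 (r = -11*10 = -110)
v(c) = 0
(469 + v(V))*(r - 339) = (469 + 0)*(-110 - 339) = 469*(-449) = -210581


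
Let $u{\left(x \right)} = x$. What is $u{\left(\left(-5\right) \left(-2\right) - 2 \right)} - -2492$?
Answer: $2500$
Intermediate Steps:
$u{\left(\left(-5\right) \left(-2\right) - 2 \right)} - -2492 = \left(\left(-5\right) \left(-2\right) - 2\right) - -2492 = \left(10 - 2\right) + 2492 = 8 + 2492 = 2500$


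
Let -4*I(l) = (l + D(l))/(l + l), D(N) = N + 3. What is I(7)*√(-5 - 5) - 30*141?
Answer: -4230 - 17*I*√10/56 ≈ -4230.0 - 0.95998*I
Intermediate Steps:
D(N) = 3 + N
I(l) = -(3 + 2*l)/(8*l) (I(l) = -(l + (3 + l))/(4*(l + l)) = -(3 + 2*l)/(4*(2*l)) = -(3 + 2*l)*1/(2*l)/4 = -(3 + 2*l)/(8*l))
I(7)*√(-5 - 5) - 30*141 = ((⅛)*(-3 - 2*7)/7)*√(-5 - 5) - 30*141 = ((⅛)*(⅐)*(-3 - 14))*√(-10) - 4230 = ((⅛)*(⅐)*(-17))*(I*√10) - 4230 = -17*I*√10/56 - 4230 = -4230 - 17*I*√10/56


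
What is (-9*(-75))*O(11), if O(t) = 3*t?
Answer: 22275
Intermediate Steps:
(-9*(-75))*O(11) = (-9*(-75))*(3*11) = 675*33 = 22275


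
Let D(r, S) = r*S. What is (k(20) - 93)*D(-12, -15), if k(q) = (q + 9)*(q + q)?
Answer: 192060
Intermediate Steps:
D(r, S) = S*r
k(q) = 2*q*(9 + q) (k(q) = (9 + q)*(2*q) = 2*q*(9 + q))
(k(20) - 93)*D(-12, -15) = (2*20*(9 + 20) - 93)*(-15*(-12)) = (2*20*29 - 93)*180 = (1160 - 93)*180 = 1067*180 = 192060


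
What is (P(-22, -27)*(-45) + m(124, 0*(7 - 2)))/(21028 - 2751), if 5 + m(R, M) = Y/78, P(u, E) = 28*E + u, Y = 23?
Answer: 390059/203658 ≈ 1.9153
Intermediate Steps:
P(u, E) = u + 28*E
m(R, M) = -367/78 (m(R, M) = -5 + 23/78 = -367/78)
(P(-22, -27)*(-45) + m(124, 0*(7 - 2)))/(21028 - 2751) = ((-22 + 28*(-27))*(-45) - 367/78)/(21028 - 2751) = ((-22 - 756)*(-45) - 367/78)/18277 = (-778*(-45) - 367/78)*(1/18277) = (35010 - 367/78)*(1/18277) = (2730413/78)*(1/18277) = 390059/203658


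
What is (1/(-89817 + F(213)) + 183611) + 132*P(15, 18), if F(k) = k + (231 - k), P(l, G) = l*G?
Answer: 19641820085/89586 ≈ 2.1925e+5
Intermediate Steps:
P(l, G) = G*l
F(k) = 231
(1/(-89817 + F(213)) + 183611) + 132*P(15, 18) = (1/(-89817 + 231) + 183611) + 132*(18*15) = (1/(-89586) + 183611) + 132*270 = (-1/89586 + 183611) + 35640 = 16448975045/89586 + 35640 = 19641820085/89586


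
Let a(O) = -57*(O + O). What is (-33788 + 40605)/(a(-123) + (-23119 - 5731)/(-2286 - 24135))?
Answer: 180111957/370504112 ≈ 0.48613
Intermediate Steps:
a(O) = -114*O
(-33788 + 40605)/(a(-123) + (-23119 - 5731)/(-2286 - 24135)) = (-33788 + 40605)/(-114*(-123) + (-23119 - 5731)/(-2286 - 24135)) = 6817/(14022 - 28850/(-26421)) = 6817/(14022 - 28850*(-1/26421)) = 6817/(14022 + 28850/26421) = 6817/(370504112/26421) = 6817*(26421/370504112) = 180111957/370504112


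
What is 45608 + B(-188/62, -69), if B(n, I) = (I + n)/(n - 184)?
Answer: 264437417/5798 ≈ 45608.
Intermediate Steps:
B(n, I) = (I + n)/(-184 + n)
45608 + B(-188/62, -69) = 45608 + (-69 - 188/62)/(-184 - 188/62) = 45608 + (-69 - 188*1/62)/(-184 - 188*1/62) = 45608 + (-69 - 94/31)/(-184 - 94/31) = 45608 - 2233/31/(-5798/31) = 45608 - 31/5798*(-2233/31) = 45608 + 2233/5798 = 264437417/5798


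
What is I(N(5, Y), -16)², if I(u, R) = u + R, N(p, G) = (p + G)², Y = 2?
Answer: 1089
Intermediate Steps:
N(p, G) = (G + p)²
I(u, R) = R + u
I(N(5, Y), -16)² = (-16 + (2 + 5)²)² = (-16 + 7²)² = (-16 + 49)² = 33² = 1089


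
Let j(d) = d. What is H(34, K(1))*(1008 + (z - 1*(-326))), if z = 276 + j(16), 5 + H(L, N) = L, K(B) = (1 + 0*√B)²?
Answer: 47154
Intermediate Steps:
K(B) = 1 (K(B) = (1 + 0)² = 1² = 1)
H(L, N) = -5 + L
z = 292 (z = 276 + 16 = 292)
H(34, K(1))*(1008 + (z - 1*(-326))) = (-5 + 34)*(1008 + (292 - 1*(-326))) = 29*(1008 + (292 + 326)) = 29*(1008 + 618) = 29*1626 = 47154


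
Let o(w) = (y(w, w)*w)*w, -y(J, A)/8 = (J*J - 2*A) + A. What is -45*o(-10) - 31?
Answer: 3959969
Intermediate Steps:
y(J, A) = -8*J**2 + 8*A (y(J, A) = -8*((J*J - 2*A) + A) = -8*((J**2 - 2*A) + A) = -8*(J**2 - A) = -8*J**2 + 8*A)
o(w) = w**2*(-8*w**2 + 8*w) (o(w) = ((-8*w**2 + 8*w)*w)*w = (w*(-8*w**2 + 8*w))*w = w**2*(-8*w**2 + 8*w))
-45*o(-10) - 31 = -360*(-10)**3*(1 - 1*(-10)) - 31 = -360*(-1000)*(1 + 10) - 31 = -360*(-1000)*11 - 31 = -45*(-88000) - 31 = 3960000 - 31 = 3959969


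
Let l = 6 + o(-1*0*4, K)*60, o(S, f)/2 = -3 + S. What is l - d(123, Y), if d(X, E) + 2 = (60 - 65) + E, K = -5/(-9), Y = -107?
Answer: -240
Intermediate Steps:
K = 5/9 (K = -5*(-⅑) = 5/9 ≈ 0.55556)
d(X, E) = -7 + E (d(X, E) = -2 + ((60 - 65) + E) = -2 + (-5 + E) = -7 + E)
o(S, f) = -6 + 2*S (o(S, f) = 2*(-3 + S) = -6 + 2*S)
l = -354 (l = 6 + (-6 + 2*(-1*0*4))*60 = 6 + (-6 + 2*(0*4))*60 = 6 + (-6 + 2*0)*60 = 6 + (-6 + 0)*60 = 6 - 6*60 = 6 - 360 = -354)
l - d(123, Y) = -354 - (-7 - 107) = -354 - 1*(-114) = -354 + 114 = -240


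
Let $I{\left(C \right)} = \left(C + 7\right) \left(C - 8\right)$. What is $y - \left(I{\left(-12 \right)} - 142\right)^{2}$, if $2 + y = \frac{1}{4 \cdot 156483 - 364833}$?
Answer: $- \frac{461100833}{261099} \approx -1766.0$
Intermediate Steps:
$I{\left(C \right)} = \left(-8 + C\right) \left(7 + C\right)$ ($I{\left(C \right)} = \left(7 + C\right) \left(-8 + C\right) = \left(-8 + C\right) \left(7 + C\right)$)
$y = - \frac{522197}{261099}$ ($y = -2 + \frac{1}{4 \cdot 156483 - 364833} = -2 + \frac{1}{625932 - 364833} = -2 + \frac{1}{261099} = - \frac{522197}{261099} \approx -2.0$)
$y - \left(I{\left(-12 \right)} - 142\right)^{2} = - \frac{522197}{261099} - \left(\left(-56 + \left(-12\right)^{2} - -12\right) - 142\right)^{2} = - \frac{522197}{261099} - \left(\left(-56 + 144 + 12\right) - 142\right)^{2} = - \frac{522197}{261099} - \left(100 - 142\right)^{2} = - \frac{522197}{261099} - \left(-42\right)^{2} = - \frac{522197}{261099} - 1764 = - \frac{461100833}{261099}$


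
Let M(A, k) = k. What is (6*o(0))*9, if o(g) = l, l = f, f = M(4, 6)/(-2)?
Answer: -162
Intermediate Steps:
f = -3 (f = 6/(-2) = 6*(-1/2) = -3)
l = -3
o(g) = -3
(6*o(0))*9 = (6*(-3))*9 = -18*9 = -162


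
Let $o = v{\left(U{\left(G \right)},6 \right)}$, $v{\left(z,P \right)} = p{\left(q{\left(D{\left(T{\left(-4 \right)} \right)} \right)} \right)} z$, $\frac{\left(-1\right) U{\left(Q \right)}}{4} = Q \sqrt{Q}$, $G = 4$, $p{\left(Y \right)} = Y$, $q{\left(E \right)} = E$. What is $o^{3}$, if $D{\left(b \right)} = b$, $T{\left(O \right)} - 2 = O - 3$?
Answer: $4096000$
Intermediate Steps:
$T{\left(O \right)} = -1 + O$ ($T{\left(O \right)} = 2 + \left(O - 3\right) = 2 + \left(-3 + O\right) = -1 + O$)
$U{\left(Q \right)} = - 4 Q^{\frac{3}{2}}$ ($U{\left(Q \right)} = - 4 Q \sqrt{Q} = - 4 Q^{\frac{3}{2}}$)
$v{\left(z,P \right)} = - 5 z$ ($v{\left(z,P \right)} = \left(-1 - 4\right) z = - 5 z$)
$o = 160$ ($o = - 5 \left(- 4 \cdot 4^{\frac{3}{2}}\right) = - 5 \left(\left(-4\right) 8\right) = \left(-5\right) \left(-32\right) = 160$)
$o^{3} = 160^{3} = 4096000$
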